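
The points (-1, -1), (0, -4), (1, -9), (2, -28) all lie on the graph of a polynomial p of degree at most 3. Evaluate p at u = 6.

Write p(u) = au^3 + bu^2 + cu + d. Substituting each data point gives a linear system:
  -a + b - c + d = -1
  d = -4
  a + b + c + d = -9
  8a + 4b + 2c + d = -28
Solving the system yields a = -2, b = -1, c = -2, d = -4.
So p(u) = -2u^3 - u^2 - 2u - 4.
Then p(6) = -484.

-484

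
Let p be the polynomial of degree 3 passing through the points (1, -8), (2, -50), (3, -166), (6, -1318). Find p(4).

-392

Using the Lagrange interpolation formula with nodes 1, 2, 3, 6:
  L_0(u) = (u - 2)(u - 3)(u - 6) / -10
  L_1(u) = (u - 1)(u - 3)(u - 6) / 4
  L_2(u) = (u - 1)(u - 2)(u - 6) / -6
  L_3(u) = (u - 1)(u - 2)(u - 3) / 60
Then p(u) = -8·L_0(u) - 50·L_1(u) - 166·L_2(u) - 1318·L_3(u).
Expanding and collecting terms gives p(u) = -6u³ - u² + 3u - 4.
Evaluating at u = 4: p(4) = -392.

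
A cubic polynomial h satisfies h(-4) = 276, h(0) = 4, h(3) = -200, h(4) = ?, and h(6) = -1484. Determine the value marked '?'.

-460

The 4 known points determine the degree-3 polynomial uniquely.
Write h(u) = au^3 + bu^2 + cu + d. Substituting each data point gives a linear system:
  -64a + 16b - 4c + d = 276
  d = 4
  27a + 9b + 3c + d = -200
  216a + 36b + 6c + d = -1484
Solving the system yields a = -6, b = -6, c = 4, d = 4.
So h(u) = -6u^3 - 6u^2 + 4u + 4.
Then h(4) = -460.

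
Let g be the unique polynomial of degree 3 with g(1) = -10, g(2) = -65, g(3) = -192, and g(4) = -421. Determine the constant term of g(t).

Write g(t) = at^3 + bt^2 + ct + d. Substituting each data point gives a linear system:
  a + b + c + d = -10
  8a + 4b + 2c + d = -65
  27a + 9b + 3c + d = -192
  64a + 16b + 4c + d = -421
Solving the system yields a = -5, b = -6, c = -2, d = 3.
So g(t) = -5t^3 - 6t^2 - 2t + 3.
The constant term is 3.

3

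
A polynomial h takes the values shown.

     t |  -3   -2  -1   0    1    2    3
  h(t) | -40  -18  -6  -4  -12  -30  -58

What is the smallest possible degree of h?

2

Forward differences of the values at t = -3, -2, -1, 0, 1, 2, 3:
  h  : -40  -18  -6  -4  -12  -30  -58
  Δ  : 22  12  2  -8  -18  -28
  Δ^2: -10  -10  -10  -10  -10
  Δ^3: 0  0  0  0
  Δ^4: 0  0  0
  Δ^5: 0  0
  Δ^6: 0
The second differences are constant (-10) and nonzero, while all higher differences vanish, so the minimal degree is 2.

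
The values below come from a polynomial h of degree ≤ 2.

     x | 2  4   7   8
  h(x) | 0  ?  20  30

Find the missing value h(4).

2

The 3 known points determine the degree-2 polynomial uniquely.
Write h(x) = ax^2 + bx + c. Substituting each data point gives a linear system:
  4a + 2b + c = 0
  49a + 7b + c = 20
  64a + 8b + c = 30
Solving the system yields a = 1, b = -5, c = 6.
So h(x) = x^2 - 5x + 6.
Then h(4) = 2.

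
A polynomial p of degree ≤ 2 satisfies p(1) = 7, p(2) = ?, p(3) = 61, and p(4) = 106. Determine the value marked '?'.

28

On equispaced nodes a degree-2 polynomial has vanishing third forward difference, so
  - p(1) + 3·p(2) - 3·p(3) + p(4) = 0.
Substituting the known values and solving for p(2):
  3·p(2) = 84
  p(2) = 28.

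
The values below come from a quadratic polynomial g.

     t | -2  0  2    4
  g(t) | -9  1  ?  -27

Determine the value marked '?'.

-5

On equispaced nodes a degree-2 polynomial has vanishing third forward difference, so
  - g(-2) + 3·g(0) - 3·g(2) + g(4) = 0.
Substituting the known values and solving for g(2):
  -3·g(2) = 15
  g(2) = -5.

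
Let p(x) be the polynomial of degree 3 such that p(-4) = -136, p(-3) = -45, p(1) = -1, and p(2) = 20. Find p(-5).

-295

Using the Lagrange interpolation formula with nodes -4, -3, 1, 2:
  L_0(x) = (x + 3)(x - 1)(x - 2) / -30
  L_1(x) = (x + 4)(x - 1)(x - 2) / 20
  L_2(x) = (x + 4)(x + 3)(x - 2) / -20
  L_3(x) = (x + 4)(x + 3)(x - 1) / 30
Then p(x) = -136·L_0(x) - 45·L_1(x) - 1·L_2(x) + 20·L_3(x).
Expanding and collecting terms gives p(x) = 3x³ + 2x² - 6x.
Evaluating at x = -5: p(-5) = -295.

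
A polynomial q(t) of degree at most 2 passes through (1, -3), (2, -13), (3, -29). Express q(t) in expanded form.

q(t) = -3t^2 - t + 1

Write q(t) = at^2 + bt + c. Substituting each data point gives a linear system:
  a + b + c = -3
  4a + 2b + c = -13
  9a + 3b + c = -29
Solving the system yields a = -3, b = -1, c = 1.
So q(t) = -3t^2 - t + 1.
Check: q(3) = -29. ✓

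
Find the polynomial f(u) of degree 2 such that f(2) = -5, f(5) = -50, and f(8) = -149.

f(u) = -3u^2 + 6u - 5

Write f(u) = au^2 + bu + c. Substituting each data point gives a linear system:
  4a + 2b + c = -5
  25a + 5b + c = -50
  64a + 8b + c = -149
Solving the system yields a = -3, b = 6, c = -5.
So f(u) = -3u² + 6u - 5.
Check: f(5) = -50. ✓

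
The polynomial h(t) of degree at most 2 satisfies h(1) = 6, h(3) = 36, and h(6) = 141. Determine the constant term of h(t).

3

Write h(t) = at^2 + bt + c. Substituting each data point gives a linear system:
  a + b + c = 6
  9a + 3b + c = 36
  36a + 6b + c = 141
Solving the system yields a = 4, b = -1, c = 3.
So h(t) = 4t^2 - t + 3.
The constant term is 3.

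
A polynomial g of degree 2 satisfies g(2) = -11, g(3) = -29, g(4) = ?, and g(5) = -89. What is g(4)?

-55

On equispaced nodes a degree-2 polynomial has vanishing third forward difference, so
  - g(2) + 3·g(3) - 3·g(4) + g(5) = 0.
Substituting the known values and solving for g(4):
  -3·g(4) = 165
  g(4) = -55.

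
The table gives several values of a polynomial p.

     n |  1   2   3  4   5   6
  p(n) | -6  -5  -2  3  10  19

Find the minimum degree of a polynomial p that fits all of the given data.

2

Forward differences of the values at n = 1, 2, 3, 4, 5, 6:
  p  : -6  -5  -2  3  10  19
  Δ  : 1  3  5  7  9
  Δ^2: 2  2  2  2
  Δ^3: 0  0  0
  Δ^4: 0  0
  Δ^5: 0
The second differences are constant (2) and nonzero, while all higher differences vanish, so the minimal degree is 2.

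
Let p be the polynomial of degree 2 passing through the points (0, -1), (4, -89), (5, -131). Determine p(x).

p(x) = -4x^2 - 6x - 1

Using the Lagrange interpolation formula with nodes 0, 4, 5:
  L_0(x) = (x - 4)(x - 5) / 20
  L_1(x) = x(x - 5) / -4
  L_2(x) = x(x - 4) / 5
Then p(x) = -1·L_0(x) - 89·L_1(x) - 131·L_2(x).
Expanding and collecting terms gives p(x) = -4x² - 6x - 1.
Check: p(5) = -131. ✓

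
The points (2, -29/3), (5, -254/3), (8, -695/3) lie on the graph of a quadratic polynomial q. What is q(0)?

1/3

Write q(u) = au^2 + bu + c. Substituting each data point gives a linear system:
  4a + 2b + c = -29/3
  25a + 5b + c = -254/3
  64a + 8b + c = -695/3
Solving the system yields a = -4, b = 3, c = 1/3.
So q(u) = -4u^2 + 3u + 1/3.
Then q(0) = 1/3.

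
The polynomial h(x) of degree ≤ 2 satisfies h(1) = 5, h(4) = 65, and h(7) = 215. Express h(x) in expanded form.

Using the Lagrange interpolation formula with nodes 1, 4, 7:
  L_0(x) = (x - 4)(x - 7) / 18
  L_1(x) = (x - 1)(x - 7) / -9
  L_2(x) = (x - 1)(x - 4) / 18
Then h(x) = 5·L_0(x) + 65·L_1(x) + 215·L_2(x).
Expanding and collecting terms gives h(x) = 5x² - 5x + 5.
Check: h(4) = 65. ✓

h(x) = 5x^2 - 5x + 5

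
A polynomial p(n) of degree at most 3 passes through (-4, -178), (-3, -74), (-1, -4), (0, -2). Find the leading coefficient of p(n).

3

Write p(n) = an^3 + bn^2 + cn + d. Substituting each data point gives a linear system:
  -64a + 16b - 4c + d = -178
  -27a + 9b - 3c + d = -74
  -a + b - c + d = -4
  d = -2
Solving the system yields a = 3, b = 1, c = 0, d = -2.
So p(n) = 3n^3 + n^2 - 2.
The leading coefficient is 3.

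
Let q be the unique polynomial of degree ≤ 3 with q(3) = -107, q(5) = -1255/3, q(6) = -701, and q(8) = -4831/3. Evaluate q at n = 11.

-12313/3

Using the Lagrange interpolation formula with nodes 3, 5, 6, 8:
  L_0(n) = (n - 5)(n - 6)(n - 8) / -30
  L_1(n) = (n - 3)(n - 6)(n - 8) / 6
  L_2(n) = (n - 3)(n - 5)(n - 8) / -6
  L_3(n) = (n - 3)(n - 5)(n - 6) / 30
Then q(n) = -107·L_0(n) - 1255/3·L_1(n) - 701·L_2(n) - 4831/3·L_3(n).
Expanding and collecting terms gives q(n) = -3n^3 - (1/3)n^2 - 6n - 5.
Evaluating at n = 11: q(11) = -12313/3.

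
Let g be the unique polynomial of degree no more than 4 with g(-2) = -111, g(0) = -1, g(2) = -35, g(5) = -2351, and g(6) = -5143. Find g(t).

Write g(t) = at^4 + bt^3 + ct^2 + dt + e. Substituting each data point gives a linear system:
  16a - 8b + 4c - 2d + e = -111
  e = -1
  16a + 8b + 4c + 2d + e = -35
  625a + 125b + 25c + 5d + e = -2351
  1296a + 216b + 36c + 6d + e = -5143
Solving the system yields a = -5, b = 6, c = 2, d = -5, e = -1.
So g(t) = -5t⁴ + 6t³ + 2t² - 5t - 1.
Check: g(-2) = -111. ✓

g(t) = -5t^4 + 6t^3 + 2t^2 - 5t - 1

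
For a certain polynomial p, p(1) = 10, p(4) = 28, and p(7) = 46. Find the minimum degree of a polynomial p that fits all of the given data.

1

Forward differences of the values at x = 1, 4, 7:
  p  : 10  28  46
  Δ  : 18  18
  Δ^2: 0
The first differences are constant (18) and nonzero, while all higher differences vanish, so the minimal degree is 1.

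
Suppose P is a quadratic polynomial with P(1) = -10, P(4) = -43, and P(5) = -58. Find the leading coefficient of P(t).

-1

Write P(t) = at^2 + bt + c. Substituting each data point gives a linear system:
  a + b + c = -10
  16a + 4b + c = -43
  25a + 5b + c = -58
Solving the system yields a = -1, b = -6, c = -3.
So P(t) = -t^2 - 6t - 3.
The leading coefficient is -1.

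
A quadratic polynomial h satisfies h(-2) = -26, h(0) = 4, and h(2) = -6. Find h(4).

Forward differences of the values at t = -2, 0, 2:
  h  : -26  4  -6
  Δ  : 30  -10
  Δ^2: -40
The second differences are constant, confirming degree 2.
Interpolating (Newton forward form) and evaluating at t = 4 gives h(4) = -56.

-56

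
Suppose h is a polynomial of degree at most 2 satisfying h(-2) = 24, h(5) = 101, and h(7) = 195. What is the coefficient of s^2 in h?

4

Write h(s) = as^2 + bs + c. Substituting each data point gives a linear system:
  4a - 2b + c = 24
  25a + 5b + c = 101
  49a + 7b + c = 195
Solving the system yields a = 4, b = -1, c = 6.
So h(s) = 4s² - s + 6.
The leading coefficient is 4.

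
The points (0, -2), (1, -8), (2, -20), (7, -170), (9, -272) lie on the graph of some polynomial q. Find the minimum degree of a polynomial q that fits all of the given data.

2

Divided differences on the nodes 0, 1, 2, 7, 9:
  order 0: -2  -8  -20  -170  -272
  order 1: -6  -12  -30  -51
  order 2: -3  -3  -3
  order 3: 0  0
  order 4: 0
The order-2 divided differences are all -3 (nonzero) and every higher order vanishes, so the data lies on a polynomial of degree exactly 2.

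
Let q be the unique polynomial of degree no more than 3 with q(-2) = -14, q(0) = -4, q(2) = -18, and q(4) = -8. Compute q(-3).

-43

Using the Lagrange interpolation formula with nodes -2, 0, 2, 4:
  L_0(u) = u(u - 2)(u - 4) / -48
  L_1(u) = (u + 2)(u - 2)(u - 4) / 16
  L_2(u) = (u + 2)u(u - 4) / -16
  L_3(u) = (u + 2)u(u - 2) / 48
Then q(u) = -14·L_0(u) - 4·L_1(u) - 18·L_2(u) - 8·L_3(u).
Expanding and collecting terms gives q(u) = u³ - 3u² - 5u - 4.
Evaluating at u = -3: q(-3) = -43.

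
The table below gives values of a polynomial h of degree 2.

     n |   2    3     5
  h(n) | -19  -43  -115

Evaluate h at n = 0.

5

Using the Lagrange interpolation formula with nodes 2, 3, 5:
  L_0(n) = (n - 3)(n - 5) / 3
  L_1(n) = (n - 2)(n - 5) / -2
  L_2(n) = (n - 2)(n - 3) / 6
Then h(n) = -19·L_0(n) - 43·L_1(n) - 115·L_2(n).
Expanding and collecting terms gives h(n) = -4n^2 - 4n + 5.
Evaluating at n = 0: h(0) = 5.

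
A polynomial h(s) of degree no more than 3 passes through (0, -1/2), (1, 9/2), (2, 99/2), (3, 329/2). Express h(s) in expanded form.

Using the Lagrange interpolation formula with nodes 0, 1, 2, 3:
  L_0(s) = (s - 1)(s - 2)(s - 3) / -6
  L_1(s) = s(s - 2)(s - 3) / 2
  L_2(s) = s(s - 1)(s - 3) / -2
  L_3(s) = s(s - 1)(s - 2) / 6
Then h(s) = -1/2·L_0(s) + 9/2·L_1(s) + 99/2·L_2(s) + 329/2·L_3(s).
Expanding and collecting terms gives h(s) = 5s^3 + 5s^2 - 5s - 1/2.
Check: h(2) = 99/2. ✓

h(s) = 5s^3 + 5s^2 - 5s - 1/2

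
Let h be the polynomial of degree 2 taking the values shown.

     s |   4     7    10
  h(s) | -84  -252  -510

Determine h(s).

h(s) = -5s^2 - s

Write h(s) = as^2 + bs + c. Substituting each data point gives a linear system:
  16a + 4b + c = -84
  49a + 7b + c = -252
  100a + 10b + c = -510
Solving the system yields a = -5, b = -1, c = 0.
So h(s) = -5s^2 - s.
Check: h(10) = -510. ✓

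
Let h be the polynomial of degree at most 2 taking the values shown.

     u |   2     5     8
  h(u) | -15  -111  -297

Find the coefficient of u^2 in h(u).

-5

Write h(u) = au^2 + bu + c. Substituting each data point gives a linear system:
  4a + 2b + c = -15
  25a + 5b + c = -111
  64a + 8b + c = -297
Solving the system yields a = -5, b = 3, c = -1.
So h(u) = -5u^2 + 3u - 1.
The leading coefficient is -5.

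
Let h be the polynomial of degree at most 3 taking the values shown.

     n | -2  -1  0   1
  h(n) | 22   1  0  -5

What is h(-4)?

220

Using the Lagrange interpolation formula with nodes -2, -1, 0, 1:
  L_0(n) = (n + 1)n(n - 1) / -6
  L_1(n) = (n + 2)n(n - 1) / 2
  L_2(n) = (n + 2)(n + 1)(n - 1) / -2
  L_3(n) = (n + 2)(n + 1)n / 6
Then h(n) = 22·L_0(n) + 1·L_1(n) + 0·L_2(n) - 5·L_3(n).
Expanding and collecting terms gives h(n) = -4n^3 - 2n^2 + n.
Evaluating at n = -4: h(-4) = 220.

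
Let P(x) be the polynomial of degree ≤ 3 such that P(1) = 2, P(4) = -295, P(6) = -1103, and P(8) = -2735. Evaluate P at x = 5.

-614

Using the Lagrange interpolation formula with nodes 1, 4, 6, 8:
  L_0(x) = (x - 4)(x - 6)(x - 8) / -105
  L_1(x) = (x - 1)(x - 6)(x - 8) / 24
  L_2(x) = (x - 1)(x - 4)(x - 8) / -20
  L_3(x) = (x - 1)(x - 4)(x - 6) / 56
Then P(x) = 2·L_0(x) - 295·L_1(x) - 1103·L_2(x) - 2735·L_3(x).
Expanding and collecting terms gives P(x) = -6x³ + 5x² + 2x + 1.
Evaluating at x = 5: P(5) = -614.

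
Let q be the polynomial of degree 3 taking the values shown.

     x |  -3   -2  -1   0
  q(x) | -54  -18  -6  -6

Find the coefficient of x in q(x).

Write q(x) = ax^3 + bx^2 + cx + d. Substituting each data point gives a linear system:
  -27a + 9b - 3c + d = -54
  -8a + 4b - 2c + d = -18
  -a + b - c + d = -6
  d = -6
Solving the system yields a = 2, b = 0, c = -2, d = -6.
So q(x) = 2x³ - 2x - 6.
The coefficient of x is -2.

-2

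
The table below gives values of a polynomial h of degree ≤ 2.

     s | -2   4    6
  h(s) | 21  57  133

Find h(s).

Write h(s) = as^2 + bs + c. Substituting each data point gives a linear system:
  4a - 2b + c = 21
  16a + 4b + c = 57
  36a + 6b + c = 133
Solving the system yields a = 4, b = -2, c = 1.
So h(s) = 4s^2 - 2s + 1.
Check: h(-2) = 21. ✓

h(s) = 4s^2 - 2s + 1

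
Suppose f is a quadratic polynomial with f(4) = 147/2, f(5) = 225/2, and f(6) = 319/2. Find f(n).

Write f(n) = an^2 + bn + c. Substituting each data point gives a linear system:
  16a + 4b + c = 147/2
  25a + 5b + c = 225/2
  36a + 6b + c = 319/2
Solving the system yields a = 4, b = 3, c = -5/2.
So f(n) = 4n² + 3n - 5/2.
Check: f(4) = 147/2. ✓

f(n) = 4n^2 + 3n - 5/2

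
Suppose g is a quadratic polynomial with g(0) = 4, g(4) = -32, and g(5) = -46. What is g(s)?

g(s) = -s^2 - 5s + 4

Using the Lagrange interpolation formula with nodes 0, 4, 5:
  L_0(s) = (s - 4)(s - 5) / 20
  L_1(s) = s(s - 5) / -4
  L_2(s) = s(s - 4) / 5
Then g(s) = 4·L_0(s) - 32·L_1(s) - 46·L_2(s).
Expanding and collecting terms gives g(s) = -s^2 - 5s + 4.
Check: g(5) = -46. ✓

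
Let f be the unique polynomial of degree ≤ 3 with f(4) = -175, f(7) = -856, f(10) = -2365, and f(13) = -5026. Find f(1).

Using the Lagrange interpolation formula with nodes 4, 7, 10, 13:
  L_0(x) = (x - 7)(x - 10)(x - 13) / -162
  L_1(x) = (x - 4)(x - 10)(x - 13) / 54
  L_2(x) = (x - 4)(x - 7)(x - 13) / -54
  L_3(x) = (x - 4)(x - 7)(x - 10) / 162
Then f(x) = -175·L_0(x) - 856·L_1(x) - 2365·L_2(x) - 5026·L_3(x).
Expanding and collecting terms gives f(x) = -2x^3 - 4x^2 + 3x + 5.
Evaluating at x = 1: f(1) = 2.

2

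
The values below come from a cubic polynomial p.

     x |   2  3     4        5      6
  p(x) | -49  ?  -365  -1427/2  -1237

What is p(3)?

The 4 known points determine the degree-3 polynomial uniquely.
Write p(x) = ax^3 + bx^2 + cx + d. Substituting each data point gives a linear system:
  8a + 4b + 2c + d = -49
  64a + 16b + 4c + d = -365
  125a + 25b + 5c + d = -1427/2
  216a + 36b + 6c + d = -1237
Solving the system yields a = -6, b = 5/2, c = -5, d = -1.
So p(x) = -6x³ + (5/2)x² - 5x - 1.
Then p(3) = -311/2.

-311/2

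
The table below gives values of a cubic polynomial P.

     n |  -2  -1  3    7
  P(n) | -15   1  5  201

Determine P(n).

Using the Lagrange interpolation formula with nodes -2, -1, 3, 7:
  L_0(n) = (n + 1)(n - 3)(n - 7) / -45
  L_1(n) = (n + 2)(n - 3)(n - 7) / 32
  L_2(n) = (n + 2)(n + 1)(n - 7) / -80
  L_3(n) = (n + 2)(n + 1)(n - 3) / 288
Then P(n) = -15·L_0(n) + 1·L_1(n) + 5·L_2(n) + 201·L_3(n).
Expanding and collecting terms gives P(n) = n³ - 3n² + 5.
Check: P(-1) = 1. ✓

P(n) = n^3 - 3n^2 + 5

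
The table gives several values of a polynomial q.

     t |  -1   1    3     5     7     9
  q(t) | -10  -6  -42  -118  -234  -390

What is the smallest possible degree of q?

2

Forward differences of the values at t = -1, 1, 3, 5, 7, 9:
  q  : -10  -6  -42  -118  -234  -390
  Δ  : 4  -36  -76  -116  -156
  Δ^2: -40  -40  -40  -40
  Δ^3: 0  0  0
  Δ^4: 0  0
  Δ^5: 0
The second differences are constant (-40) and nonzero, while all higher differences vanish, so the minimal degree is 2.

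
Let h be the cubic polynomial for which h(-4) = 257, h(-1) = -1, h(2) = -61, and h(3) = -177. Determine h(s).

h(s) = -5s^3 - 4s^2 - s - 3

Write h(s) = as^3 + bs^2 + cs + d. Substituting each data point gives a linear system:
  -64a + 16b - 4c + d = 257
  -a + b - c + d = -1
  8a + 4b + 2c + d = -61
  27a + 9b + 3c + d = -177
Solving the system yields a = -5, b = -4, c = -1, d = -3.
So h(s) = -5s^3 - 4s^2 - s - 3.
Check: h(2) = -61. ✓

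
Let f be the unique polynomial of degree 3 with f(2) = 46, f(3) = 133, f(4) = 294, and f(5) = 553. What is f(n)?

Write f(n) = an^3 + bn^2 + cn + d. Substituting each data point gives a linear system:
  8a + 4b + 2c + d = 46
  27a + 9b + 3c + d = 133
  64a + 16b + 4c + d = 294
  125a + 25b + 5c + d = 553
Solving the system yields a = 4, b = 1, c = 6, d = -2.
So f(n) = 4n^3 + n^2 + 6n - 2.
Check: f(2) = 46. ✓

f(n) = 4n^3 + n^2 + 6n - 2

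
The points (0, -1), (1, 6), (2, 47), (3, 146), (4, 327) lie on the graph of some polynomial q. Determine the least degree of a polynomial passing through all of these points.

3

Forward differences of the values at x = 0, 1, 2, 3, 4:
  q  : -1  6  47  146  327
  Δ  : 7  41  99  181
  Δ^2: 34  58  82
  Δ^3: 24  24
  Δ^4: 0
The third differences are constant (24) and nonzero, while all higher differences vanish, so the minimal degree is 3.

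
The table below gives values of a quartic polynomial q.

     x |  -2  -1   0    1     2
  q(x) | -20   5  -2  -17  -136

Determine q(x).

Write q(x) = ax^4 + bx^3 + cx^2 + dx + e. Substituting each data point gives a linear system:
  16a - 8b + 4c - 2d + e = -20
  a - b + c - d + e = 5
  e = -2
  a + b + c + d + e = -17
  16a + 8b + 4c + 2d + e = -136
Solving the system yields a = -5, b = -6, c = 1, d = -5, e = -2.
So q(x) = -5x^4 - 6x^3 + x^2 - 5x - 2.
Check: q(1) = -17. ✓

q(x) = -5x^4 - 6x^3 + x^2 - 5x - 2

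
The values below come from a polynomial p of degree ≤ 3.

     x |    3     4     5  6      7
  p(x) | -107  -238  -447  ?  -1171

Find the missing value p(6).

-752

The 4 known points determine the degree-3 polynomial uniquely.
Write p(x) = ax^3 + bx^2 + cx + d. Substituting each data point gives a linear system:
  27a + 9b + 3c + d = -107
  64a + 16b + 4c + d = -238
  125a + 25b + 5c + d = -447
  343a + 49b + 7c + d = -1171
Solving the system yields a = -3, b = -3, c = 1, d = -2.
So p(x) = -3x^3 - 3x^2 + x - 2.
Then p(6) = -752.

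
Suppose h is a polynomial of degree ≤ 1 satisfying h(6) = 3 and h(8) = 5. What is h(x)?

h(x) = x - 3

Write h(x) = ax + b. Substituting each data point gives a linear system:
  6a + b = 3
  8a + b = 5
Solving the system yields a = 1, b = -3.
So h(x) = x - 3.
Check: h(6) = 3. ✓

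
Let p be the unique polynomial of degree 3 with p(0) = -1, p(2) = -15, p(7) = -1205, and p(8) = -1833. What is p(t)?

p(t) = -4t^3 + 3t^2 + 3t - 1

Write p(t) = at^3 + bt^2 + ct + d. Substituting each data point gives a linear system:
  d = -1
  8a + 4b + 2c + d = -15
  343a + 49b + 7c + d = -1205
  512a + 64b + 8c + d = -1833
Solving the system yields a = -4, b = 3, c = 3, d = -1.
So p(t) = -4t^3 + 3t^2 + 3t - 1.
Check: p(8) = -1833. ✓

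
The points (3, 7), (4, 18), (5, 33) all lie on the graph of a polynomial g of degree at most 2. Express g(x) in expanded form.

Write g(x) = ax^2 + bx + c. Substituting each data point gives a linear system:
  9a + 3b + c = 7
  16a + 4b + c = 18
  25a + 5b + c = 33
Solving the system yields a = 2, b = -3, c = -2.
So g(x) = 2x² - 3x - 2.
Check: g(4) = 18. ✓

g(x) = 2x^2 - 3x - 2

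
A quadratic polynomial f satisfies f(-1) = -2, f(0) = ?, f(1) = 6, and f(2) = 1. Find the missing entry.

On equispaced nodes a degree-2 polynomial has vanishing third forward difference, so
  - f(-1) + 3·f(0) - 3·f(1) + f(2) = 0.
Substituting the known values and solving for f(0):
  3·f(0) = 15
  f(0) = 5.

5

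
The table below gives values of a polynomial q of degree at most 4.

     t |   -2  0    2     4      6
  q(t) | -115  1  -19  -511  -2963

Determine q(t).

q(t) = -3t^4 + 5t^3 - 5t^2 + 4t + 1

Write q(t) = at^4 + bt^3 + ct^2 + dt + e. Substituting each data point gives a linear system:
  16a - 8b + 4c - 2d + e = -115
  e = 1
  16a + 8b + 4c + 2d + e = -19
  256a + 64b + 16c + 4d + e = -511
  1296a + 216b + 36c + 6d + e = -2963
Solving the system yields a = -3, b = 5, c = -5, d = 4, e = 1.
So q(t) = -3t^4 + 5t^3 - 5t^2 + 4t + 1.
Check: q(4) = -511. ✓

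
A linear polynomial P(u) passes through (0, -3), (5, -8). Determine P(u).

Write P(u) = au + b. Substituting each data point gives a linear system:
  b = -3
  5a + b = -8
Solving the system yields a = -1, b = -3.
So P(u) = -u - 3.
Check: P(5) = -8. ✓

P(u) = -u - 3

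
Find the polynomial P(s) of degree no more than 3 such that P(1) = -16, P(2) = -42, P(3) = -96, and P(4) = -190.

Using the Lagrange interpolation formula with nodes 1, 2, 3, 4:
  L_0(s) = (s - 2)(s - 3)(s - 4) / -6
  L_1(s) = (s - 1)(s - 3)(s - 4) / 2
  L_2(s) = (s - 1)(s - 2)(s - 4) / -2
  L_3(s) = (s - 1)(s - 2)(s - 3) / 6
Then P(s) = -16·L_0(s) - 42·L_1(s) - 96·L_2(s) - 190·L_3(s).
Expanding and collecting terms gives P(s) = -2s³ - 2s² - 6s - 6.
Check: P(3) = -96. ✓

P(s) = -2s^3 - 2s^2 - 6s - 6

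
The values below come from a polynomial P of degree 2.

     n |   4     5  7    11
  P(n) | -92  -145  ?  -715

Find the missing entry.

-287

The 3 known points determine the degree-2 polynomial uniquely.
Write P(n) = an^2 + bn + c. Substituting each data point gives a linear system:
  16a + 4b + c = -92
  25a + 5b + c = -145
  121a + 11b + c = -715
Solving the system yields a = -6, b = 1, c = 0.
So P(n) = -6n^2 + n.
Then P(7) = -287.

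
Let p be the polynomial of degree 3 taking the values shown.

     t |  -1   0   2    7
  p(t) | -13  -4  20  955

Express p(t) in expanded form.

p(t) = 3t^3 - 2t^2 + 4t - 4

Write p(t) = at^3 + bt^2 + ct + d. Substituting each data point gives a linear system:
  -a + b - c + d = -13
  d = -4
  8a + 4b + 2c + d = 20
  343a + 49b + 7c + d = 955
Solving the system yields a = 3, b = -2, c = 4, d = -4.
So p(t) = 3t^3 - 2t^2 + 4t - 4.
Check: p(7) = 955. ✓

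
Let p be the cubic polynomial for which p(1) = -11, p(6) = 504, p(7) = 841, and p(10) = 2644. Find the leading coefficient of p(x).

3

Write p(x) = ax^3 + bx^2 + cx + d. Substituting each data point gives a linear system:
  a + b + c + d = -11
  216a + 36b + 6c + d = 504
  343a + 49b + 7c + d = 841
  1000a + 100b + 10c + d = 2644
Solving the system yields a = 3, b = -3, c = -5, d = -6.
So p(x) = 3x³ - 3x² - 5x - 6.
The leading coefficient is 3.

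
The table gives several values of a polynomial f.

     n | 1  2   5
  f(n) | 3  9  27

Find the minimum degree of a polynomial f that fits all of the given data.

Divided differences on the nodes 1, 2, 5:
  order 0: 3  9  27
  order 1: 6  6
  order 2: 0
The order-1 divided differences are all 6 (nonzero) and every higher order vanishes, so the data lies on a polynomial of degree exactly 1.

1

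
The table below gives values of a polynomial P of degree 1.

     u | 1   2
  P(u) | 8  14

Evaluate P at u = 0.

Write P(u) = au + b. Substituting each data point gives a linear system:
  a + b = 8
  2a + b = 14
Solving the system yields a = 6, b = 2.
So P(u) = 6u + 2.
Then P(0) = 2.

2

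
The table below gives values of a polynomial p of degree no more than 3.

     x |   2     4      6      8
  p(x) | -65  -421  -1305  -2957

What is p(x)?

Using the Lagrange interpolation formula with nodes 2, 4, 6, 8:
  L_0(x) = (x - 4)(x - 6)(x - 8) / -48
  L_1(x) = (x - 2)(x - 6)(x - 8) / 16
  L_2(x) = (x - 2)(x - 4)(x - 8) / -16
  L_3(x) = (x - 2)(x - 4)(x - 6) / 48
Then p(x) = -65·L_0(x) - 421·L_1(x) - 1305·L_2(x) - 2957·L_3(x).
Expanding and collecting terms gives p(x) = -5x^3 - 6x^2 - 2x + 3.
Check: p(8) = -2957. ✓

p(x) = -5x^3 - 6x^2 - 2x + 3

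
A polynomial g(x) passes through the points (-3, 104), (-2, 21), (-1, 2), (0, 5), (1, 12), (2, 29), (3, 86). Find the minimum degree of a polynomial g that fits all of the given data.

Forward differences of the values at x = -3, -2, -1, 0, 1, 2, 3:
  g  : 104  21  2  5  12  29  86
  Δ  : -83  -19  3  7  17  57
  Δ^2: 64  22  4  10  40
  Δ^3: -42  -18  6  30
  Δ^4: 24  24  24
  Δ^5: 0  0
  Δ^6: 0
The fourth differences are constant (24) and nonzero, while all higher differences vanish, so the minimal degree is 4.

4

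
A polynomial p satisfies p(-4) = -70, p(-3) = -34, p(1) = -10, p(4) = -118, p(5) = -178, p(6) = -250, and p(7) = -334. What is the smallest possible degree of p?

Divided differences on the nodes -4, -3, 1, 4, 5, 6, 7:
  order 0: -70  -34  -10  -118  -178  -250  -334
  order 1: 36  6  -36  -60  -72  -84
  order 2: -6  -6  -6  -6  -6
  order 3: 0  0  0  0
  order 4: 0  0  0
  order 5: 0  0
  order 6: 0
The order-2 divided differences are all -6 (nonzero) and every higher order vanishes, so the data lies on a polynomial of degree exactly 2.

2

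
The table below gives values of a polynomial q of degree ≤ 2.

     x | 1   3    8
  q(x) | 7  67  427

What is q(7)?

331

Write q(x) = ax^2 + bx + c. Substituting each data point gives a linear system:
  a + b + c = 7
  9a + 3b + c = 67
  64a + 8b + c = 427
Solving the system yields a = 6, b = 6, c = -5.
So q(x) = 6x^2 + 6x - 5.
Then q(7) = 331.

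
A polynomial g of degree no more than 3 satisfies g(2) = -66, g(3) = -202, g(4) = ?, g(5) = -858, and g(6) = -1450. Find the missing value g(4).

On equispaced nodes a degree-3 polynomial has vanishing fourth forward difference, so
  g(2) - 4·g(3) + 6·g(4) - 4·g(5) + g(6) = 0.
Substituting the known values and solving for g(4):
  6·g(4) = -2724
  g(4) = -454.

-454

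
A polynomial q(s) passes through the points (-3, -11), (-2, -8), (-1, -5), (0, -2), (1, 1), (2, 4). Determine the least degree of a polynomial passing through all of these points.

Forward differences of the values at s = -3, -2, -1, 0, 1, 2:
  q  : -11  -8  -5  -2  1  4
  Δ  : 3  3  3  3  3
  Δ^2: 0  0  0  0
  Δ^3: 0  0  0
  Δ^4: 0  0
  Δ^5: 0
The first differences are constant (3) and nonzero, while all higher differences vanish, so the minimal degree is 1.

1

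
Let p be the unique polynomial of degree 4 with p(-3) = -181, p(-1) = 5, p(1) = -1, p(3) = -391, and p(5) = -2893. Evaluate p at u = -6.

-4180

Forward differences of the values at u = -3, -1, 1, 3, 5:
  p  : -181  5  -1  -391  -2893
  Δ  : 186  -6  -390  -2502
  Δ^2: -192  -384  -2112
  Δ^3: -192  -1728
  Δ^4: -1536
The fourth differences are constant, confirming degree 4.
Interpolating (Newton forward form) and evaluating at u = -6 gives p(-6) = -4180.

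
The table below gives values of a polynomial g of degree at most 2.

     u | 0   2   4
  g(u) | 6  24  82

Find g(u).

Write g(u) = au^2 + bu + c. Substituting each data point gives a linear system:
  c = 6
  4a + 2b + c = 24
  16a + 4b + c = 82
Solving the system yields a = 5, b = -1, c = 6.
So g(u) = 5u^2 - u + 6.
Check: g(4) = 82. ✓

g(u) = 5u^2 - u + 6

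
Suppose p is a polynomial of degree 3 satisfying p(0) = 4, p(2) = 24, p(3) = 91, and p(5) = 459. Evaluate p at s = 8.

1956

Using the Lagrange interpolation formula with nodes 0, 2, 3, 5:
  L_0(s) = (s - 2)(s - 3)(s - 5) / -30
  L_1(s) = s(s - 3)(s - 5) / 6
  L_2(s) = s(s - 2)(s - 5) / -6
  L_3(s) = s(s - 2)(s - 3) / 30
Then p(s) = 4·L_0(s) + 24·L_1(s) + 91·L_2(s) + 459·L_3(s).
Expanding and collecting terms gives p(s) = 4s^3 - s^2 - 4s + 4.
Evaluating at s = 8: p(8) = 1956.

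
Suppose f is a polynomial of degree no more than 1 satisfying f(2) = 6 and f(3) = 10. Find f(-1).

-6

Using the Lagrange interpolation formula with nodes 2, 3:
  L_0(n) = (n - 3) / -1
  L_1(n) = (n - 2) / 1
Then f(n) = 6·L_0(n) + 10·L_1(n).
Expanding and collecting terms gives f(n) = 4n - 2.
Evaluating at n = -1: f(-1) = -6.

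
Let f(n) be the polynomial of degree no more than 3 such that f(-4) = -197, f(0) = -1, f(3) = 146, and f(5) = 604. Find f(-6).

Using the Lagrange interpolation formula with nodes -4, 0, 3, 5:
  L_0(n) = n(n - 3)(n - 5) / -252
  L_1(n) = (n + 4)(n - 3)(n - 5) / 60
  L_2(n) = (n + 4)n(n - 5) / -42
  L_3(n) = (n + 4)n(n - 3) / 90
Then f(n) = -197·L_0(n) - 1·L_1(n) + 146·L_2(n) + 604·L_3(n).
Expanding and collecting terms gives f(n) = 4n^3 + 4n^2 + n - 1.
Evaluating at n = -6: f(-6) = -727.

-727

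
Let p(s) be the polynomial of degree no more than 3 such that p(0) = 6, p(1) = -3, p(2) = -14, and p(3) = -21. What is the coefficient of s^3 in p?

1

Write p(s) = as^3 + bs^2 + cs + d. Substituting each data point gives a linear system:
  d = 6
  a + b + c + d = -3
  8a + 4b + 2c + d = -14
  27a + 9b + 3c + d = -21
Solving the system yields a = 1, b = -4, c = -6, d = 6.
So p(s) = s³ - 4s² - 6s + 6.
The leading coefficient is 1.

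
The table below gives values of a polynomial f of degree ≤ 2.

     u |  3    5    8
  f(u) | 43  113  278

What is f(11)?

515

Write f(u) = au^2 + bu + c. Substituting each data point gives a linear system:
  9a + 3b + c = 43
  25a + 5b + c = 113
  64a + 8b + c = 278
Solving the system yields a = 4, b = 3, c = -2.
So f(u) = 4u^2 + 3u - 2.
Then f(11) = 515.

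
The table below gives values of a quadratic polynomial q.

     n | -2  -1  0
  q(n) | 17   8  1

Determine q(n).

q(n) = n^2 - 6n + 1

Write q(n) = an^2 + bn + c. Substituting each data point gives a linear system:
  4a - 2b + c = 17
  a - b + c = 8
  c = 1
Solving the system yields a = 1, b = -6, c = 1.
So q(n) = n^2 - 6n + 1.
Check: q(0) = 1. ✓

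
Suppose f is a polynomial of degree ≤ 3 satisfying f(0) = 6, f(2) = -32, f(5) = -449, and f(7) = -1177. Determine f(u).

Write f(u) = au^3 + bu^2 + cu + d. Substituting each data point gives a linear system:
  d = 6
  8a + 4b + 2c + d = -32
  125a + 25b + 5c + d = -449
  343a + 49b + 7c + d = -1177
Solving the system yields a = -3, b = -3, c = -1, d = 6.
So f(u) = -3u³ - 3u² - u + 6.
Check: f(7) = -1177. ✓

f(u) = -3u^3 - 3u^2 - u + 6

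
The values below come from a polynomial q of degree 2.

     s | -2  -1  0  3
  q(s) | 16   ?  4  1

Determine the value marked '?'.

9

The 3 known points determine the degree-2 polynomial uniquely.
Write q(s) = as^2 + bs + c. Substituting each data point gives a linear system:
  4a - 2b + c = 16
  c = 4
  9a + 3b + c = 1
Solving the system yields a = 1, b = -4, c = 4.
So q(s) = s^2 - 4s + 4.
Then q(-1) = 9.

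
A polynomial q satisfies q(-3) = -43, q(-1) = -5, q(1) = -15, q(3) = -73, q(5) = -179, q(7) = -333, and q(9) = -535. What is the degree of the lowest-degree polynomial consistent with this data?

Forward differences of the values at t = -3, -1, 1, 3, 5, 7, 9:
  q  : -43  -5  -15  -73  -179  -333  -535
  Δ  : 38  -10  -58  -106  -154  -202
  Δ^2: -48  -48  -48  -48  -48
  Δ^3: 0  0  0  0
  Δ^4: 0  0  0
  Δ^5: 0  0
  Δ^6: 0
The second differences are constant (-48) and nonzero, while all higher differences vanish, so the minimal degree is 2.

2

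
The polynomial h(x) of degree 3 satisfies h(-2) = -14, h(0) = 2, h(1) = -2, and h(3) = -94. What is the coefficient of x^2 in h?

-6

Write h(x) = ax^3 + bx^2 + cx + d. Substituting each data point gives a linear system:
  -8a + 4b - 2c + d = -14
  d = 2
  a + b + c + d = -2
  27a + 9b + 3c + d = -94
Solving the system yields a = -2, b = -6, c = 4, d = 2.
So h(x) = -2x³ - 6x² + 4x + 2.
The coefficient of x^2 is -6.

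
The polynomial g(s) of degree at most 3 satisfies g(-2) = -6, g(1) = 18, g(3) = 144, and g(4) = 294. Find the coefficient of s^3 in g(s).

3

Write g(s) = as^3 + bs^2 + cs + d. Substituting each data point gives a linear system:
  -8a + 4b - 2c + d = -6
  a + b + c + d = 18
  27a + 9b + 3c + d = 144
  64a + 16b + 4c + d = 294
Solving the system yields a = 3, b = 5, c = 4, d = 6.
So g(s) = 3s^3 + 5s^2 + 4s + 6.
The leading coefficient is 3.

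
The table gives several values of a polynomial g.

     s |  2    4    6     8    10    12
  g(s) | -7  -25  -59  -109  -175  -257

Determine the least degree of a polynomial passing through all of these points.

Forward differences of the values at s = 2, 4, 6, 8, 10, 12:
  g  : -7  -25  -59  -109  -175  -257
  Δ  : -18  -34  -50  -66  -82
  Δ^2: -16  -16  -16  -16
  Δ^3: 0  0  0
  Δ^4: 0  0
  Δ^5: 0
The second differences are constant (-16) and nonzero, while all higher differences vanish, so the minimal degree is 2.

2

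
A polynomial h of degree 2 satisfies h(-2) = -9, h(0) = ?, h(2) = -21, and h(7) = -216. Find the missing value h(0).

1

The 3 known points determine the degree-2 polynomial uniquely.
Write h(n) = an^2 + bn + c. Substituting each data point gives a linear system:
  4a - 2b + c = -9
  4a + 2b + c = -21
  49a + 7b + c = -216
Solving the system yields a = -4, b = -3, c = 1.
So h(n) = -4n^2 - 3n + 1.
Then h(0) = 1.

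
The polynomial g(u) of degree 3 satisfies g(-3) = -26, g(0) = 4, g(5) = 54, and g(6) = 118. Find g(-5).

-146

Write g(u) = au^3 + bu^2 + cu + d. Substituting each data point gives a linear system:
  -27a + 9b - 3c + d = -26
  d = 4
  125a + 25b + 5c + d = 54
  216a + 36b + 6c + d = 118
Solving the system yields a = 1, b = -2, c = -5, d = 4.
So g(u) = u³ - 2u² - 5u + 4.
Then g(-5) = -146.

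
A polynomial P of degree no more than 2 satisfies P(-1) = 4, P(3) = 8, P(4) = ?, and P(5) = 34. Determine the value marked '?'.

The 3 known points determine the degree-2 polynomial uniquely.
Write P(t) = at^2 + bt + c. Substituting each data point gives a linear system:
  a - b + c = 4
  9a + 3b + c = 8
  25a + 5b + c = 34
Solving the system yields a = 2, b = -3, c = -1.
So P(t) = 2t^2 - 3t - 1.
Then P(4) = 19.

19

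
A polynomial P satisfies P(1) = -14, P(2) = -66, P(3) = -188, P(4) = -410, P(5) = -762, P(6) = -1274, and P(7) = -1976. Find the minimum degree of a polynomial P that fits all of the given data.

Forward differences of the values at t = 1, 2, 3, 4, 5, 6, 7:
  P  : -14  -66  -188  -410  -762  -1274  -1976
  Δ  : -52  -122  -222  -352  -512  -702
  Δ^2: -70  -100  -130  -160  -190
  Δ^3: -30  -30  -30  -30
  Δ^4: 0  0  0
  Δ^5: 0  0
  Δ^6: 0
The third differences are constant (-30) and nonzero, while all higher differences vanish, so the minimal degree is 3.

3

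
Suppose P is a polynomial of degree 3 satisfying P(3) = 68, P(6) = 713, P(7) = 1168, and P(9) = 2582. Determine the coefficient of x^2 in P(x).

Write P(x) = ax^3 + bx^2 + cx + d. Substituting each data point gives a linear system:
  27a + 9b + 3c + d = 68
  216a + 36b + 6c + d = 713
  343a + 49b + 7c + d = 1168
  729a + 81b + 9c + d = 2582
Solving the system yields a = 4, b = -4, c = -1, d = -1.
So P(x) = 4x³ - 4x² - x - 1.
The coefficient of x^2 is -4.

-4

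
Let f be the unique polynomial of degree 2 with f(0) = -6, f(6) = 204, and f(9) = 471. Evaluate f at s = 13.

995

Using the Lagrange interpolation formula with nodes 0, 6, 9:
  L_0(s) = (s - 6)(s - 9) / 54
  L_1(s) = s(s - 9) / -18
  L_2(s) = s(s - 6) / 27
Then f(s) = -6·L_0(s) + 204·L_1(s) + 471·L_2(s).
Expanding and collecting terms gives f(s) = 6s² - s - 6.
Evaluating at s = 13: f(13) = 995.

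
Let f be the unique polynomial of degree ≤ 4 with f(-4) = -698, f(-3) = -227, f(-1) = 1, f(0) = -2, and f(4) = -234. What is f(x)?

Write f(x) = ax^4 + bx^3 + cx^2 + dx + e. Substituting each data point gives a linear system:
  256a - 64b + 16c - 4d + e = -698
  81a - 27b + 9c - 3d + e = -227
  a - b + c - d + e = 1
  e = -2
  256a + 64b + 16c + 4d + e = -234
Solving the system yields a = -2, b = 4, c = 3, d = -6, e = -2.
So f(x) = -2x^4 + 4x^3 + 3x^2 - 6x - 2.
Check: f(-4) = -698. ✓

f(x) = -2x^4 + 4x^3 + 3x^2 - 6x - 2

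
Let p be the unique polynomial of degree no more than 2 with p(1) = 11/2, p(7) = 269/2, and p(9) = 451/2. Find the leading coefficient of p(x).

Write p(x) = ax^2 + bx + c. Substituting each data point gives a linear system:
  a + b + c = 11/2
  49a + 7b + c = 269/2
  81a + 9b + c = 451/2
Solving the system yields a = 3, b = -5/2, c = 5.
So p(x) = 3x² - (5/2)x + 5.
The leading coefficient is 3.

3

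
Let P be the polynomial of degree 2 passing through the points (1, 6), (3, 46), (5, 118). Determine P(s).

Write P(s) = as^2 + bs + c. Substituting each data point gives a linear system:
  a + b + c = 6
  9a + 3b + c = 46
  25a + 5b + c = 118
Solving the system yields a = 4, b = 4, c = -2.
So P(s) = 4s^2 + 4s - 2.
Check: P(3) = 46. ✓

P(s) = 4s^2 + 4s - 2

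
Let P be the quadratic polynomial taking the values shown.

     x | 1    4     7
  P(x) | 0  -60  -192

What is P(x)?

Write P(x) = ax^2 + bx + c. Substituting each data point gives a linear system:
  a + b + c = 0
  16a + 4b + c = -60
  49a + 7b + c = -192
Solving the system yields a = -4, b = 0, c = 4.
So P(x) = -4x² + 4.
Check: P(4) = -60. ✓

P(x) = -4x^2 + 4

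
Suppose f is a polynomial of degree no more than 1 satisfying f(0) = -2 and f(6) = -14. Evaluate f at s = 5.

Using the Lagrange interpolation formula with nodes 0, 6:
  L_0(s) = (s - 6) / -6
  L_1(s) = s / 6
Then f(s) = -2·L_0(s) - 14·L_1(s).
Expanding and collecting terms gives f(s) = -2s - 2.
Evaluating at s = 5: f(5) = -12.

-12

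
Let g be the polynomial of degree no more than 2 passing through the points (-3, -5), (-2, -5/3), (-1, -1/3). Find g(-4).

Using the Lagrange interpolation formula with nodes -3, -2, -1:
  L_0(n) = (n + 2)(n + 1) / 2
  L_1(n) = (n + 3)(n + 1) / -1
  L_2(n) = (n + 3)(n + 2) / 2
Then g(n) = -5·L_0(n) - 5/3·L_1(n) - 1/3·L_2(n).
Expanding and collecting terms gives g(n) = -n^2 - (5/3)n - 1.
Evaluating at n = -4: g(-4) = -31/3.

-31/3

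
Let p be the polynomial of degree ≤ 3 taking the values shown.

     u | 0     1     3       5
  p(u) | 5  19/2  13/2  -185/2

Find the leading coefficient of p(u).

-2

Write p(u) = au^3 + bu^2 + cu + d. Substituting each data point gives a linear system:
  d = 5
  a + b + c + d = 19/2
  27a + 9b + 3c + d = 13/2
  125a + 25b + 5c + d = -185/2
Solving the system yields a = -2, b = 6, c = 1/2, d = 5.
So p(u) = -2u^3 + 6u^2 + (1/2)u + 5.
The leading coefficient is -2.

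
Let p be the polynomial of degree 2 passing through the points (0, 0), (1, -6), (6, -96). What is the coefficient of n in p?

-4

Write p(n) = an^2 + bn + c. Substituting each data point gives a linear system:
  c = 0
  a + b + c = -6
  36a + 6b + c = -96
Solving the system yields a = -2, b = -4, c = 0.
So p(n) = -2n^2 - 4n.
The coefficient of n is -4.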